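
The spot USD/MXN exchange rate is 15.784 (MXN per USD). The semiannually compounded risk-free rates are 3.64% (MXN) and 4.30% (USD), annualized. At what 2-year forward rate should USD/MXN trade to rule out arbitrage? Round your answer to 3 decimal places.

15.581

By covered interest parity, F = S · (1+r_MXN/2)^(2T) / (1+r_USD/2)^(2T)
= 15.784 × 1.074812 / 1.088813 = 15.784 × 0.987141
F = 15.581 MXN per USD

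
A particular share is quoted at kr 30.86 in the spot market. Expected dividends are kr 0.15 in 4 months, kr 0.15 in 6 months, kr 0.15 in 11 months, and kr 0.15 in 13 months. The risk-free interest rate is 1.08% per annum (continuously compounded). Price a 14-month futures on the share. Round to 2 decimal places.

PV(dividends) I = 0.15·e^(−0.0108·4/12) + 0.15·e^(−0.0108·6/12) + 0.15·e^(−0.0108·11/12) + 0.15·e^(−0.0108·13/12)
I = 0.1495 + 0.1492 + 0.1485 + 0.1483 = 0.5955
F = (S − I)·e^(rT) = (30.86 − 0.5955) · e^(0.0108·14/12)
= 30.2645 · e^0.012600 = 30.2645 × 1.012680 = kr 30.65

kr 30.65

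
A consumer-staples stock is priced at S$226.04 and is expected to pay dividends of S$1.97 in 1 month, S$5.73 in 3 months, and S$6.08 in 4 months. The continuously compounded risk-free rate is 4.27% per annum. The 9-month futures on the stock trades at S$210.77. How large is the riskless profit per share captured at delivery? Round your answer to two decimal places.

PV(dividends) I = 1.97·e^(−0.0427·1/12) + 5.73·e^(−0.0427·3/12) + 6.08·e^(−0.0427·4/12) = 13.6262
Fair futures F* = (S − I)·e^(rT) = (226.04 − 13.6262)·e^0.032025 = 212.4138 × 1.032543 = 219.3264
Market S$210.77 < fair 219.3264: forward underpriced → reverse cash-and-carry (short the stock, invest proceeds at r, pay the dividends, go long the forward).
Profit at T = |F_mkt − F*| = |210.77 − 219.3264| = S$8.56 per share

S$8.56 per share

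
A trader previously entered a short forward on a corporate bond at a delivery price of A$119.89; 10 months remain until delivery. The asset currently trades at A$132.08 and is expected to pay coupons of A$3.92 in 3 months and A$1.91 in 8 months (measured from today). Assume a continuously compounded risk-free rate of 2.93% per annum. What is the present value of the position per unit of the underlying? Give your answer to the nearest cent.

-A$9.32

PV(remaining coupons) I = 3.92·e^(−0.0293·3/12) + 1.91·e^(−0.0293·8/12) = 5.7644
Current forward F = (S − I)·e^(rT) = (132.08 − 5.7644)·e^(0.0293·10/12) = 126.3156 × 1.024717 = 129.4377
Value (long) = (F − K)·e^(−rT) = (129.4377 − 119.89) × 0.975879 = 9.3174
Short position value = −(long value) = -A$9.32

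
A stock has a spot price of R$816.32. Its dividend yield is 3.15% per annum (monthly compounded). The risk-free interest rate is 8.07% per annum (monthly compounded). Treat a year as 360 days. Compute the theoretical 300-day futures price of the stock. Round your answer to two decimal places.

F = S · (1+r/12)^(12T) / (1+q/12)^(12T)
= 816.32 × 1.069322 / 1.026562 = 816.32 × 1.041654
F = R$850.32

R$850.32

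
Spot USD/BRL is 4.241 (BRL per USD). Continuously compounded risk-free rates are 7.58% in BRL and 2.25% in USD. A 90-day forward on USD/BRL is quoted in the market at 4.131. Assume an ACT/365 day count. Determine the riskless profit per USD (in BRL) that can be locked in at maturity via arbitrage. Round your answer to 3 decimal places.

0.166 per USD (in BRL)

Fair forward: F* = S·e^(carry·T), with carry = (r_BRL − r_USD) = 0.0758 − 0.0225 = 0.0533
F* = 4.241 · e^(0.0533 × 90/365) = 4.241 · e^0.013142 = 4.241 × 1.013229 = 4.2971
Market 4.131 < fair 4.2971: forward underpriced → reverse cash-and-carry (short spot, go long the forward).
At maturity, profit = |F_mkt − F*| = |4.131 − 4.2971| = 0.166 per USD (in BRL)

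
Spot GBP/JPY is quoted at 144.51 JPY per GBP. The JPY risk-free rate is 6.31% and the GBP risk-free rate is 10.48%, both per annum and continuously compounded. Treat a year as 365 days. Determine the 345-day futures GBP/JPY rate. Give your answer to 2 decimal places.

138.92

F = S·e^((r_JPY − r_GBP)T) = 144.51 · e^((0.0631 − 0.1048) × 345/365)
= 144.51 · e^-0.039415 = 144.51 × 0.961352
F = 138.92 JPY per GBP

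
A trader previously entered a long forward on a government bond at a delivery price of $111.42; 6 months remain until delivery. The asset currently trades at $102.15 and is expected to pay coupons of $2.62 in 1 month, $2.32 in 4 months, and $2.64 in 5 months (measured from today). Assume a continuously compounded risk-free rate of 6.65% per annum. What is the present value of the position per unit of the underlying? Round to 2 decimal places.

-$13.07

PV(remaining coupons) I = 2.62·e^(−0.0665·1/12) + 2.32·e^(−0.0665·4/12) + 2.64·e^(−0.0665·5/12) = 7.4425
Current forward F = (S − I)·e^(rT) = (102.15 − 7.4425)·e^(0.0665·6/12) = 94.7075 × 1.033809 = 97.9095
Value (long) = (F − K)·e^(−rT) = (97.9095 − 111.42) × 0.967297 = -13.0687
Value = -$13.07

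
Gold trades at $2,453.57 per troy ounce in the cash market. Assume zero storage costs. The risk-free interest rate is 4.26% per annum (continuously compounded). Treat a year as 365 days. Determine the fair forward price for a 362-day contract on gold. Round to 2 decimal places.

F = S·e^(rT) = 2453.57 · e^(0.0426 × 362/365) = 2453.57 · e^0.04224986
= 2453.57 × 1.04315509 = $2,559.45 per troy ounce

$2,559.45 per troy ounce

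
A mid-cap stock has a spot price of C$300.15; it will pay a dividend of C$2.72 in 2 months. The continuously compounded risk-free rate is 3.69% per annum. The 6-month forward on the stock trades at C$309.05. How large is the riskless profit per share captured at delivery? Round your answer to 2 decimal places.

PV(dividends) I = 2.72·e^(−0.0369·2/12) = 2.7033
Fair forward F* = (S − I)·e^(rT) = (300.15 − 2.7033)·e^0.018450 = 297.4467 × 1.018621 = 302.9855
Market C$309.05 > fair 302.9855: forward overpriced → cash-and-carry (borrow at r, buy the stock and collect the dividends, short the forward).
Profit at T = |F_mkt − F*| = |309.05 − 302.9855| = C$6.06 per share

C$6.06 per share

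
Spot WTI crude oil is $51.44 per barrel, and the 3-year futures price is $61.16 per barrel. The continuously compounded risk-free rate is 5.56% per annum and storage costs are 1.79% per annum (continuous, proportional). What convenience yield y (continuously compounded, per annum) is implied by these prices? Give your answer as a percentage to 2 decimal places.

F = S·e^((r+u−y)T) ⇒ (r+u−y) = ln(F/S)/T
ln(61.16/51.44) = 0.173077; /T ⇒ 0.057692
y = r + u − ln(F/S)/T = 0.0556 + 0.0179 − 0.057692 = 0.015808
y = 1.58%

1.58%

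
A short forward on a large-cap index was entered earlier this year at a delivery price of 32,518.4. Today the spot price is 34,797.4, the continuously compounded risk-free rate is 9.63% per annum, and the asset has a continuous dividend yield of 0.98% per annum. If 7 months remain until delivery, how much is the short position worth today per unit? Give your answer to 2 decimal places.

Current fair forward for the remaining 7 months: F = S·e^((r − q)·T), (r − q) = 0.0963 − 0.0098 = 0.0865
F = 34797.4 · e^(0.0865 × 7/12) = 34797.4 × 1.05175304 = 36598.2712
Value of long forward = (F − K)·e^(−rT) = (36598.2712 − 32518.4) · e^(−0.0963·7/12)
= 4079.8712 × 0.94537368 = 3857.00
Short position value = −(long value) = -3857.00

-3857.00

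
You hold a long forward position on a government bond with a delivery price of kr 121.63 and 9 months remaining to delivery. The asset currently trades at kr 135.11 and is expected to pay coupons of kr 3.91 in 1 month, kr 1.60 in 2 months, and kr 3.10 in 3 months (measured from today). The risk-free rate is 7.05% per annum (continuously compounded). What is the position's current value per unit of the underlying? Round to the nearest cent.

kr 11.23

PV(remaining coupons) I = 3.91·e^(−0.0705·1/12) + 1.60·e^(−0.0705·2/12) + 3.10·e^(−0.0705·3/12) = 8.5142
Current forward F = (S − I)·e^(rT) = (135.11 − 8.5142)·e^(0.0705·9/12) = 126.5958 × 1.054298 = 133.4697
Value (long) = (F − K)·e^(−rT) = (133.4697 − 121.63) × 0.948499 = 11.2299
Value = kr 11.23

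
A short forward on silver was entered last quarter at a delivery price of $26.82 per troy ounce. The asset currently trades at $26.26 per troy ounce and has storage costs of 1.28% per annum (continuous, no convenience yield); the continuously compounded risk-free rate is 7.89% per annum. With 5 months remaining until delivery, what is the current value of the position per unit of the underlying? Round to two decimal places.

-$0.45 per troy ounce

Current fair forward for the remaining 5 months: F = S·e^((r + u)·T), (r + u) = 0.0789 + 0.0128 = 0.0917
F = 26.26 · e^(0.0917 × 5/12) = 26.26 × 1.038948 = 27.2828
Value of long forward = (F − K)·e^(−rT) = (27.2828 − 26.82) · e^(−0.0789·5/12)
= 0.4628 × 0.967660 = 0.45
Short position value = −(long value) = -$0.45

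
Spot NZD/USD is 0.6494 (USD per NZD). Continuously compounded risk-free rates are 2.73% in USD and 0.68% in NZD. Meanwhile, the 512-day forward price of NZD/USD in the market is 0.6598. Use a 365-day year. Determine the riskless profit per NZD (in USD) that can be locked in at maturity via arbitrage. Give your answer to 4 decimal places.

0.0085 per NZD (in USD)

Fair forward: F* = S·e^(carry·T), with carry = (r_USD − r_NZD) = 0.0273 − 0.0068 = 0.0205
F* = 0.6494 · e^(0.0205 × 512/365) = 0.6494 · e^0.028756 = 0.6494 × 1.029173 = 0.6683
Market 0.6598 < fair 0.6683: forward underpriced → reverse cash-and-carry (short spot, go long the forward).
At maturity, profit = |F_mkt − F*| = |0.6598 − 0.6683| = 0.0085 per NZD (in USD)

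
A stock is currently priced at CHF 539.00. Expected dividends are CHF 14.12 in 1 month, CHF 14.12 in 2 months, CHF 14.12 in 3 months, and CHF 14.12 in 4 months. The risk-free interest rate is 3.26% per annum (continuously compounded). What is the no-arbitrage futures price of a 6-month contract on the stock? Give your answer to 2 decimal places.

CHF 490.84

PV(dividends) I = 14.12·e^(−0.0326·1/12) + 14.12·e^(−0.0326·2/12) + 14.12·e^(−0.0326·3/12) + 14.12·e^(−0.0326·4/12)
I = 14.0817 + 14.0435 + 14.0054 + 13.9674 = 56.0980
F = (S − I)·e^(rT) = (539.00 − 56.0980) · e^(0.0326·6/12)
= 482.9020 · e^0.016300 = 482.9020 × 1.016434 = CHF 490.84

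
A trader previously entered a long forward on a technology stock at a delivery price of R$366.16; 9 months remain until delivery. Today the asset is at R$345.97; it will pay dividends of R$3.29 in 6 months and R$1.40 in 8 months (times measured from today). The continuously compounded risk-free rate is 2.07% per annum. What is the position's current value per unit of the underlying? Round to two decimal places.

PV(remaining dividends) I = 3.29·e^(−0.0207·6/12) + 1.40·e^(−0.0207·8/12) = 4.6369
Current forward F = (S − I)·e^(rT) = (345.97 − 4.6369)·e^(0.0207·9/12) = 341.3331 × 1.015646 = 346.6736
Value (long) = (F − K)·e^(−rT) = (346.6736 − 366.16) × 0.984595 = -19.1862
Value = -R$19.19

-R$19.19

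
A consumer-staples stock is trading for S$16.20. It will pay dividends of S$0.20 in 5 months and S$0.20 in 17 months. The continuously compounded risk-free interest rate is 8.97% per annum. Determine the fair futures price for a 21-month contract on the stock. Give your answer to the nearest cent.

S$18.52

PV(dividends) I = 0.20·e^(−0.0897·5/12) + 0.20·e^(−0.0897·17/12)
I = 0.1927 + 0.1761 = 0.3688
F = (S − I)·e^(rT) = (16.20 − 0.3688) · e^(0.0897·21/12)
= 15.8312 · e^0.156975 = 15.8312 × 1.169966 = S$18.52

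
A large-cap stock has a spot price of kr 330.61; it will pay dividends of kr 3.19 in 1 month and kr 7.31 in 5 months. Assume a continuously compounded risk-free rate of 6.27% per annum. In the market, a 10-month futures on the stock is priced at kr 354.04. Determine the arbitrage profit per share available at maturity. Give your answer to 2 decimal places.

PV(dividends) I = 3.19·e^(−0.0627·1/12) + 7.31·e^(−0.0627·5/12) = 10.2949
Fair futures F* = (S − I)·e^(rT) = (330.61 − 10.2949)·e^0.052250 = 320.3151 × 1.053639 = 337.4965
Market kr 354.04 > fair 337.4965: forward overpriced → cash-and-carry (borrow at r, buy the stock and collect the dividends, short the forward).
Profit at T = |F_mkt − F*| = |354.04 − 337.4965| = kr 16.54 per share

kr 16.54 per share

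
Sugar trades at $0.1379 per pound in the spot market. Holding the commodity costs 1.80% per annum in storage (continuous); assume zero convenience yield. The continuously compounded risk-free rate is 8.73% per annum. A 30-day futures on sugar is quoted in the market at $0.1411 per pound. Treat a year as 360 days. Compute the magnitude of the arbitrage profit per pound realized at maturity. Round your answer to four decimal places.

$0.0020 per pound

Fair futures: F* = S·e^(carry·T), with carry = (r + u) = 0.0873 + 0.0180 = 0.1053
F* = 0.1379 · e^(0.1053 × 30/360) = 0.1379 · e^0.008775 = 0.1379 × 1.008814 = $0.1391
Market $0.1411 > fair $0.1391: forward overpriced → cash-and-carry (buy spot, short the forward).
At maturity, profit = |F_mkt − F*| = |0.1411 − 0.1391| = $0.0020 per pound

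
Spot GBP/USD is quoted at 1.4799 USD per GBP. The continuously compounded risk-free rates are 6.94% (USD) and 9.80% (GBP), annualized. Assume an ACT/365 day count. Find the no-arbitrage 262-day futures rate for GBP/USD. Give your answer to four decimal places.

1.4498

F = S·e^((r_USD − r_GBP)T) = 1.4799 · e^((0.0694 − 0.0980) × 262/365)
= 1.4799 · e^-0.020529 = 1.4799 × 0.979680
F = 1.4498 USD per GBP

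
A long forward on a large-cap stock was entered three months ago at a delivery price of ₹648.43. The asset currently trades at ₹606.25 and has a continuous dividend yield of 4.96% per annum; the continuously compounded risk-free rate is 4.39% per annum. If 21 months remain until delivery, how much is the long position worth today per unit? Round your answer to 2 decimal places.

Current fair forward for the remaining 21 months: F = S·e^((r − q)·T), (r − q) = 0.0439 − 0.0496 = -0.0057
F = 606.25 · e^(-0.0057 × 21/12) = 606.25 × 0.990075 = 600.2330
Value of long forward = (F − K)·e^(−rT) = (600.2330 − 648.43) · e^(−0.0439·21/12)
= -48.1970 × 0.926052 = -44.63

-₹44.63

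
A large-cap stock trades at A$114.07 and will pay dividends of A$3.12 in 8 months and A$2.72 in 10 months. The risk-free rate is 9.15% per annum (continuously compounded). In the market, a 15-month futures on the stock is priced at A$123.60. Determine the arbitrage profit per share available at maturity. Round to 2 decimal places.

PV(dividends) I = 3.12·e^(−0.0915·8/12) + 2.72·e^(−0.0915·10/12) = 5.4557
Fair futures F* = (S − I)·e^(rT) = (114.07 − 5.4557)·e^0.114375 = 108.6143 × 1.121172 = 121.7753
Market A$123.60 > fair 121.7753: forward overpriced → cash-and-carry (borrow at r, buy the stock and collect the dividends, short the forward).
Profit at T = |F_mkt − F*| = |123.60 − 121.7753| = A$1.82 per share

A$1.82 per share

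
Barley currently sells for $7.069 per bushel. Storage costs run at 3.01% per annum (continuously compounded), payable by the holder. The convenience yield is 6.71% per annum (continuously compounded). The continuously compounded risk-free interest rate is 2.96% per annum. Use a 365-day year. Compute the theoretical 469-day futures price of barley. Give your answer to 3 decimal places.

Net carry = r + u − y = 0.0296 + 0.0301 − 0.0671 = -0.0074
F = S·e^((r+u−y)T) = 7.069 · e^(-0.0074 × 469/365) = 7.069 · e^-0.009508
= 7.069 × 0.990537 = $7.002 per bushel

$7.002 per bushel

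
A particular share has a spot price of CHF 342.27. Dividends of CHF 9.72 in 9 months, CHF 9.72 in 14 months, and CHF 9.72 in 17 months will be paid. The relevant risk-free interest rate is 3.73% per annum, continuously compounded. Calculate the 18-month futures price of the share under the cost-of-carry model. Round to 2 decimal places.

PV(dividends) I = 9.72·e^(−0.0373·9/12) + 9.72·e^(−0.0373·14/12) + 9.72·e^(−0.0373·17/12)
I = 9.4519 + 9.3061 + 9.2197 = 27.9777
F = (S − I)·e^(rT) = (342.27 − 27.9777) · e^(0.0373·18/12)
= 314.2923 · e^0.055950 = 314.2923 × 1.057545 = CHF 332.38

CHF 332.38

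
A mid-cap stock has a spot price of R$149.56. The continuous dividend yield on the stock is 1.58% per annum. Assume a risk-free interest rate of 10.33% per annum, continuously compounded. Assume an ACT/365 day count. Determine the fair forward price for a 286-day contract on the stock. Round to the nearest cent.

F = S·e^((r − q)T) = 149.56 · e^((0.1033 − 0.0158) × 286/365)
= 149.56 · e^0.068562 = 149.56 × 1.070967
F = R$160.17

R$160.17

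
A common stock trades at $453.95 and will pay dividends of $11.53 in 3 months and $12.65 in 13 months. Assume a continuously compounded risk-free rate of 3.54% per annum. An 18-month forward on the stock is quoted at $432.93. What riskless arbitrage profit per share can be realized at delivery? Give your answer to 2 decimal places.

PV(dividends) I = 11.53·e^(−0.0354·3/12) + 12.65·e^(−0.0354·13/12) = 23.6025
Fair forward F* = (S − I)·e^(rT) = (453.95 − 23.6025)·e^0.053100 = 430.3475 × 1.054535 = 453.8165
Market $432.93 < fair 453.8165: forward underpriced → reverse cash-and-carry (short the stock, invest proceeds at r, pay the dividends, go long the forward).
Profit at T = |F_mkt − F*| = |432.93 − 453.8165| = $20.89 per share

$20.89 per share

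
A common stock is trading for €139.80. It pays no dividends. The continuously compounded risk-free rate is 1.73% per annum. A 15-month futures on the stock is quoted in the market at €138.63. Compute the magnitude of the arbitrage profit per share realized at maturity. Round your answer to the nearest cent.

€4.23 per share

Fair futures: F* = S·e^(carry·T), with carry = r = 0.0173
F* = 139.80 · e^(0.0173 × 15/12) = 139.80 · e^0.021625 = 139.80 × 1.021861 = €142.8562
Market €138.63 < fair €142.8562: forward underpriced → reverse cash-and-carry (short spot, go long the forward).
At maturity, profit = |F_mkt − F*| = |138.63 − 142.8562| = €4.23 per share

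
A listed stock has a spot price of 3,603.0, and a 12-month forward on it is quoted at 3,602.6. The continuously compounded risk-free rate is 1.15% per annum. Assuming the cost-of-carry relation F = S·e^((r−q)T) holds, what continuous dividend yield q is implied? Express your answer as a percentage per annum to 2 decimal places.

1.16%

From F = S·e^((r−q)T): (r − q) = ln(F/S)/T
ln(3602.6/3603.0) = ln(0.999889) = -0.000111
(r − q) = -0.000111 / (12/12) = -0.000111
q = r − ln(F/S)/T = 0.0115 + 0.000111 = 0.011611
q = 1.16%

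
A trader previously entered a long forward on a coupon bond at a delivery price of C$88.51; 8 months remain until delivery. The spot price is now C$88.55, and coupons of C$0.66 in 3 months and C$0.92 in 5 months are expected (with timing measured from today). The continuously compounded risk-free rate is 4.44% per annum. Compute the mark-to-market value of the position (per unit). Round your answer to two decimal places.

C$1.07

PV(remaining coupons) I = 0.66·e^(−0.0444·3/12) + 0.92·e^(−0.0444·5/12) = 1.5559
Current forward F = (S − I)·e^(rT) = (88.55 − 1.5559)·e^(0.0444·8/12) = 86.9941 × 1.030042 = 89.6076
Value (long) = (F − K)·e^(−rT) = (89.6076 − 88.51) × 0.970834 = 1.0656
Value = C$1.07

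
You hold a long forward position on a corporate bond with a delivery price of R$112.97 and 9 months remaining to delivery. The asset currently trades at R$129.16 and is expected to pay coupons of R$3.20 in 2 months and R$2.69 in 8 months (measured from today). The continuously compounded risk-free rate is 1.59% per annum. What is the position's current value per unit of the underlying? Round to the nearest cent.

R$11.68

PV(remaining coupons) I = 3.20·e^(−0.0159·2/12) + 2.69·e^(−0.0159·8/12) = 5.8532
Current forward F = (S − I)·e^(rT) = (129.16 − 5.8532)·e^(0.0159·9/12) = 123.3068 × 1.011996 = 124.7860
Value (long) = (F − K)·e^(−rT) = (124.7860 − 112.97) × 0.988146 = 11.6759
Value = R$11.68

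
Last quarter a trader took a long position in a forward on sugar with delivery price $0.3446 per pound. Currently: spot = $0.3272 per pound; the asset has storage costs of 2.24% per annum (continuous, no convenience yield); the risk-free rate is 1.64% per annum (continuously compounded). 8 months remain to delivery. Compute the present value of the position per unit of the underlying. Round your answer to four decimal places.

-$0.0087 per pound

Current fair forward for the remaining 8 months: F = S·e^((r + u)·T), (r + u) = 0.0164 + 0.0224 = 0.0388
F = 0.3272 · e^(0.0388 × 8/12) = 0.3272 × 1.026204 = 0.3358
Value of long forward = (F − K)·e^(−rT) = (0.3358 − 0.3446) · e^(−0.0164·8/12)
= -0.0088 × 0.989126 = -0.0087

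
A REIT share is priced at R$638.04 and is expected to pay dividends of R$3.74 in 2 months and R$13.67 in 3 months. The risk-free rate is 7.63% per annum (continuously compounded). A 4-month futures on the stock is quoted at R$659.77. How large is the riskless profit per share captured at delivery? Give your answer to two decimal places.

PV(dividends) I = 3.74·e^(−0.0763·2/12) + 13.67·e^(−0.0763·3/12) = 17.1045
Fair futures F* = (S − I)·e^(rT) = (638.04 − 17.1045)·e^0.025433 = 620.9355 × 1.025759 = 636.9302
Market R$659.77 > fair 636.9302: forward overpriced → cash-and-carry (borrow at r, buy the stock and collect the dividends, short the forward).
Profit at T = |F_mkt − F*| = |659.77 − 636.9302| = R$22.84 per share

R$22.84 per share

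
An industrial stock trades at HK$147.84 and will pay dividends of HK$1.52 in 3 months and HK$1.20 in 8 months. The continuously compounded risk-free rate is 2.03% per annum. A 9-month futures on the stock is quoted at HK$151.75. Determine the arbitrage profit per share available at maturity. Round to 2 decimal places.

HK$4.38 per share

PV(dividends) I = 1.52·e^(−0.0203·3/12) + 1.20·e^(−0.0203·8/12) = 2.6962
Fair futures F* = (S − I)·e^(rT) = (147.84 − 2.6962)·e^0.015225 = 145.1438 × 1.015341 = 147.3705
Market HK$151.75 > fair 147.3705: forward overpriced → cash-and-carry (borrow at r, buy the stock and collect the dividends, short the forward).
Profit at T = |F_mkt − F*| = |151.75 − 147.3705| = HK$4.38 per share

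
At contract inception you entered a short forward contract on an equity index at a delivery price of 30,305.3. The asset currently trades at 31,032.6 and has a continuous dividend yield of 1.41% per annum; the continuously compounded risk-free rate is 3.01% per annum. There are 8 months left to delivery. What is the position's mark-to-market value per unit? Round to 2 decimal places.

Current fair forward for the remaining 8 months: F = S·e^((r − q)·T), (r − q) = 0.0301 − 0.0141 = 0.0160
F = 31032.6 · e^(0.0160 × 8/12) = 31032.6 × 1.01072376 = 31365.3862
Value of long forward = (F − K)·e^(−rT) = (31365.3862 − 30305.3) · e^(−0.0301·8/12)
= 1060.0862 × 0.98013333 = 1039.03
Short position value = −(long value) = -1039.03

-1039.03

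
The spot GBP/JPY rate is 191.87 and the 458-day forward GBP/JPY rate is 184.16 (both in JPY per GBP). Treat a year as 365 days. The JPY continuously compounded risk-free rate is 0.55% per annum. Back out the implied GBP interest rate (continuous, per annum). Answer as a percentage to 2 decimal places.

3.82%

F = S·e^((r_JPY − r_GBP)T) ⇒ r_GBP = r_JPY − ln(F/S)/T
ln(184.16/191.87) = -0.041013; /(458/365) = -0.032685
r_GBP = 0.0055 + 0.032685 = 0.038185
r_GBP = 3.82%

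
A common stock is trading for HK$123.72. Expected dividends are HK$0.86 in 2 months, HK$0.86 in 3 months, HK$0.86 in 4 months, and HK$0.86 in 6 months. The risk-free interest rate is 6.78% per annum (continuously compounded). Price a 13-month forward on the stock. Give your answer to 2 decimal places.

HK$129.52

PV(dividends) I = 0.86·e^(−0.0678·2/12) + 0.86·e^(−0.0678·3/12) + 0.86·e^(−0.0678·4/12) + 0.86·e^(−0.0678·6/12)
I = 0.8503 + 0.8455 + 0.8408 + 0.8313 = 3.3679
F = (S − I)·e^(rT) = (123.72 − 3.3679) · e^(0.0678·13/12)
= 120.3521 · e^0.073450 = 120.3521 × 1.076215 = HK$129.52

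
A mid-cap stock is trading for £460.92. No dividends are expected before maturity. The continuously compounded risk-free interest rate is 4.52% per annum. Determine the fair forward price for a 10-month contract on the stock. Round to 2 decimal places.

F = S·e^(rT) = 460.92 · e^(0.0452 × 10/12)
= 460.92 · e^0.037667 = 460.92 × 1.038385
F = £478.61

£478.61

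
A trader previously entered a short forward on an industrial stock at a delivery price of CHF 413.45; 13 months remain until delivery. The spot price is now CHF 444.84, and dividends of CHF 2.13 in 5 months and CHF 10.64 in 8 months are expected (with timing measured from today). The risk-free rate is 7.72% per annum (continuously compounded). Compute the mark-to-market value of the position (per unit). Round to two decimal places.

-CHF 52.39

PV(remaining dividends) I = 2.13·e^(−0.0772·5/12) + 10.64·e^(−0.0772·8/12) = 12.1688
Current forward F = (S − I)·e^(rT) = (444.84 − 12.1688)·e^(0.0772·13/12) = 432.6712 × 1.087230 = 470.4131
Value (long) = (F − K)·e^(−rT) = (470.4131 − 413.45) × 0.919768 = 52.3928
Short position value = −(long value) = -CHF 52.39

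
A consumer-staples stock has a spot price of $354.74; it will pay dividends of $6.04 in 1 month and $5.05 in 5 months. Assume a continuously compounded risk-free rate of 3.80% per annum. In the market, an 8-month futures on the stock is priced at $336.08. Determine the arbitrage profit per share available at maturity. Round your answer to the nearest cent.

$16.49 per share

PV(dividends) I = 6.04·e^(−0.0380·1/12) + 5.05·e^(−0.0380·5/12) = 10.9916
Fair futures F* = (S − I)·e^(rT) = (354.74 − 10.9916)·e^0.025333 = 343.7484 × 1.025657 = 352.5680
Market $336.08 < fair 352.5680: forward underpriced → reverse cash-and-carry (short the stock, invest proceeds at r, pay the dividends, go long the forward).
Profit at T = |F_mkt − F*| = |336.08 − 352.5680| = $16.49 per share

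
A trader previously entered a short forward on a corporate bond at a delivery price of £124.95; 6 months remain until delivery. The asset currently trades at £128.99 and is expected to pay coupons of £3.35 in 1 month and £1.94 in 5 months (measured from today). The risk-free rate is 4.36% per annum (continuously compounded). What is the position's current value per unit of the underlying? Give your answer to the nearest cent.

-£1.49

PV(remaining coupons) I = 3.35·e^(−0.0436·1/12) + 1.94·e^(−0.0436·5/12) = 5.2429
Current forward F = (S − I)·e^(rT) = (128.99 − 5.2429)·e^(0.0436·6/12) = 123.7471 × 1.022039 = 126.4744
Value (long) = (F − K)·e^(−rT) = (126.4744 − 124.95) × 0.978436 = 1.4915
Short position value = −(long value) = -£1.49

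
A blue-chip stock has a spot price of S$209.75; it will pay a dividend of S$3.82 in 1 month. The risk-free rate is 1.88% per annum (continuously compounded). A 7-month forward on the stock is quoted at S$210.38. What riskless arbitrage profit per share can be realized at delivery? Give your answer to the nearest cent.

PV(dividends) I = 3.82·e^(−0.0188·1/12) = 3.8140
Fair forward F* = (S − I)·e^(rT) = (209.75 − 3.8140)·e^0.010967 = 205.9360 × 1.011027 = 208.2069
Market S$210.38 > fair 208.2069: forward overpriced → cash-and-carry (borrow at r, buy the stock and collect the dividends, short the forward).
Profit at T = |F_mkt − F*| = |210.38 − 208.2069| = S$2.17 per share

S$2.17 per share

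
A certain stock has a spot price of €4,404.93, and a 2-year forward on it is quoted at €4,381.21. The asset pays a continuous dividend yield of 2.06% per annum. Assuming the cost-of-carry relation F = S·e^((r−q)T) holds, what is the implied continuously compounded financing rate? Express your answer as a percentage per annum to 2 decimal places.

From F = S·e^((r−q)T): (r − q) = ln(F/S)/T
ln(4381.21/4404.93) = ln(0.994615) = -0.005400
(r − q) = -0.005400 / (2) = -0.002700
r = ln(F/S)/T + q = -0.002700 + 0.0206 = 0.017900
r = 1.79%

1.79%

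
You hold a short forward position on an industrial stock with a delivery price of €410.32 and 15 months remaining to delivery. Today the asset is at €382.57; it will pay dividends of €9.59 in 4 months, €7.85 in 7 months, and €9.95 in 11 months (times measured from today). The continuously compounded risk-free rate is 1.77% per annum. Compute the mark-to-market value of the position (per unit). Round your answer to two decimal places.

€45.86

PV(remaining dividends) I = 9.59·e^(−0.0177·4/12) + 7.85·e^(−0.0177·7/12) + 9.95·e^(−0.0177·11/12) = 27.0928
Current forward F = (S − I)·e^(rT) = (382.57 − 27.0928)·e^(0.0177·15/12) = 355.4772 × 1.022372 = 363.4299
Value (long) = (F − K)·e^(−rT) = (363.4299 − 410.32) × 0.978118 = -45.8641
Short position value = −(long value) = €45.86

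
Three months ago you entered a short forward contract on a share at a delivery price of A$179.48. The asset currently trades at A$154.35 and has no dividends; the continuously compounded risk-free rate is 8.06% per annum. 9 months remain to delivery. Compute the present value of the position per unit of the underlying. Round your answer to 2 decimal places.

Current fair forward for the remaining 9 months: F = S·e^(r·T), r = 0.0806
F = 154.35 · e^(0.0806 × 9/12) = 154.35 × 1.062314 = 163.9682
Value of long forward = (F − K)·e^(−rT) = (163.9682 − 179.48) · e^(−0.0806·9/12)
= -15.5118 × 0.941341 = -14.60
Short position value = −(long value) = A$14.60

A$14.60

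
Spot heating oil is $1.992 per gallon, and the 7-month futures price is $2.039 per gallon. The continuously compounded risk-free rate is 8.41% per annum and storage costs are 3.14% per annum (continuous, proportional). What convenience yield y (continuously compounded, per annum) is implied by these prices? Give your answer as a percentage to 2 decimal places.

F = S·e^((r+u−y)T) ⇒ (r+u−y) = ln(F/S)/T
ln(2.039/1.992) = 0.023320; /T ⇒ 0.039977
y = r + u − ln(F/S)/T = 0.0841 + 0.0314 − 0.039977 = 0.075523
y = 7.55%

7.55%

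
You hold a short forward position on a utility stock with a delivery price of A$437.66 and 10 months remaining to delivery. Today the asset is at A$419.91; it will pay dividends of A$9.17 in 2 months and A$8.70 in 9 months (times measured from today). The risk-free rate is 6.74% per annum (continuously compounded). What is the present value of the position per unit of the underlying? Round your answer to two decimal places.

A$11.18

PV(remaining dividends) I = 9.17·e^(−0.0674·2/12) + 8.70·e^(−0.0674·9/12) = 17.3387
Current forward F = (S − I)·e^(rT) = (419.91 − 17.3387)·e^(0.0674·10/12) = 402.5713 × 1.057774 = 425.8295
Value (long) = (F − K)·e^(−rT) = (425.8295 − 437.66) × 0.945382 = -11.1843
Short position value = −(long value) = A$11.18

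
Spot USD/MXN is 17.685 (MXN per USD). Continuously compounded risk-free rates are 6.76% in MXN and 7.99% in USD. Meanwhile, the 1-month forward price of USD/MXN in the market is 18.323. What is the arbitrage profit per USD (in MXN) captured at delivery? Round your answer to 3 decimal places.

0.656 per USD (in MXN)

Fair forward: F* = S·e^(carry·T), with carry = (r_MXN − r_USD) = 0.0676 − 0.0799 = -0.0123
F* = 17.685 · e^(-0.0123 × 1/12) = 17.685 · e^-0.001025 = 17.685 × 0.998976 = 17.6669
Market 18.323 > fair 17.6669: forward overpriced → cash-and-carry (buy spot, short the forward).
At maturity, profit = |F_mkt − F*| = |18.323 − 17.6669| = 0.656 per USD (in MXN)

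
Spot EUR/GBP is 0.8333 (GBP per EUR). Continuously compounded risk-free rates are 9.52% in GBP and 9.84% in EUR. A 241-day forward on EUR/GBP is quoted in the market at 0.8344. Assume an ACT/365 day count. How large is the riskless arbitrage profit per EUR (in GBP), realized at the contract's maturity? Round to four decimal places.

Fair forward: F* = S·e^(carry·T), with carry = (r_GBP − r_EUR) = 0.0952 − 0.0984 = -0.0032
F* = 0.8333 · e^(-0.0032 × 241/365) = 0.8333 · e^-0.002113 = 0.8333 × 0.997889 = 0.8315
Market 0.8344 > fair 0.8315: forward overpriced → cash-and-carry (buy spot, short the forward).
At maturity, profit = |F_mkt − F*| = |0.8344 − 0.8315| = 0.0029 per EUR (in GBP)

0.0029 per EUR (in GBP)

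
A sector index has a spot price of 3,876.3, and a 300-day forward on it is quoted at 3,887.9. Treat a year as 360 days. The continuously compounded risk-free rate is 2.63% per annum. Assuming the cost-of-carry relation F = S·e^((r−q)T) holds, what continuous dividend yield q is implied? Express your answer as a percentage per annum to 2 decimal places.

From F = S·e^((r−q)T): (r − q) = ln(F/S)/T
ln(3887.9/3876.3) = ln(1.002993) = 0.002989
(r − q) = 0.002989 / (300/360) = 0.003587
q = r − ln(F/S)/T = 0.0263 − 0.003587 = 0.022713
q = 2.27%

2.27%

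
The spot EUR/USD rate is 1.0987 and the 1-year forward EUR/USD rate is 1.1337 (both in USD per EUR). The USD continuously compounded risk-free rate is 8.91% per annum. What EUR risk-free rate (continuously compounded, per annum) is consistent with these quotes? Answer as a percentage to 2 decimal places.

5.77%

F = S·e^((r_USD − r_EUR)T) ⇒ r_EUR = r_USD − ln(F/S)/T
ln(1.1337/1.0987) = 0.031359; /(1) = 0.031359
r_EUR = 0.0891 − 0.031359 = 0.057741
r_EUR = 5.77%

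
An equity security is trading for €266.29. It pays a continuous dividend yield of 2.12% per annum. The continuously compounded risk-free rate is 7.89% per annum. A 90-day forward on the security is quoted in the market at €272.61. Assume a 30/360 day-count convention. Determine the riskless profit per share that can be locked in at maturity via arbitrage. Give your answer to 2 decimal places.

Fair forward: F* = S·e^(carry·T), with carry = (r − q) = 0.0789 − 0.0212 = 0.0577
F* = 266.29 · e^(0.0577 × 90/360) = 266.29 · e^0.014425 = 266.29 × 1.014530 = €270.1592
Market €272.61 > fair €270.1592: forward overpriced → cash-and-carry (buy spot, short the forward).
At maturity, profit = |F_mkt − F*| = |272.61 − 270.1592| = €2.45 per share

€2.45 per share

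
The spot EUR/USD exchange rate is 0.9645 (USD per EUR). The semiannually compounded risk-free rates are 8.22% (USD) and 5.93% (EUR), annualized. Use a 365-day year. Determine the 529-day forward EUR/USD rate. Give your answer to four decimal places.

By covered interest parity, F = S · (1+r_USD/2)^(2T) / (1+r_EUR/2)^(2T)
= 0.9645 × 1.123839 / 1.088385 = 0.9645 × 1.032575
F = 0.9959 USD per EUR

0.9959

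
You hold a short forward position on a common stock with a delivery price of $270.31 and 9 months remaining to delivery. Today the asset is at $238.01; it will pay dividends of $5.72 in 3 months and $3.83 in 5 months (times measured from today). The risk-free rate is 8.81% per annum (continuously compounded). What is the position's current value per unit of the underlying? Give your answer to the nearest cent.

$24.30

PV(remaining dividends) I = 5.72·e^(−0.0881·3/12) + 3.83·e^(−0.0881·5/12) = 9.2874
Current forward F = (S − I)·e^(rT) = (238.01 − 9.2874)·e^(0.0881·9/12) = 228.7226 × 1.068307 = 244.3460
Value (long) = (F − K)·e^(−rT) = (244.3460 − 270.31) × 0.936061 = -24.3039
Short position value = −(long value) = $24.30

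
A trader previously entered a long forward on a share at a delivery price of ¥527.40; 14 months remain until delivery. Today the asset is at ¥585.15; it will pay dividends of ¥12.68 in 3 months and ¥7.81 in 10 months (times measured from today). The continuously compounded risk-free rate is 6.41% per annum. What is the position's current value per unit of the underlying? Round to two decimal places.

¥75.87

PV(remaining dividends) I = 12.68·e^(−0.0641·3/12) + 7.81·e^(−0.0641·10/12) = 19.8822
Current forward F = (S − I)·e^(rT) = (585.15 − 19.8822)·e^(0.0641·14/12) = 565.2678 × 1.077651 = 609.1614
Value (long) = (F − K)·e^(−rT) = (609.1614 − 527.40) × 0.927945 = 75.8701
Value = ¥75.87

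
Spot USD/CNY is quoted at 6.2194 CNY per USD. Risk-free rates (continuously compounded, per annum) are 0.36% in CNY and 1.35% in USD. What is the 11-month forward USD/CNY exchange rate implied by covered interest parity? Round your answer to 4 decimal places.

6.1632

F = S·e^((r_CNY − r_USD)T) = 6.2194 · e^((0.0036 − 0.0135) × 11/12)
= 6.2194 · e^-0.009075 = 6.2194 × 0.990966
F = 6.1632 CNY per USD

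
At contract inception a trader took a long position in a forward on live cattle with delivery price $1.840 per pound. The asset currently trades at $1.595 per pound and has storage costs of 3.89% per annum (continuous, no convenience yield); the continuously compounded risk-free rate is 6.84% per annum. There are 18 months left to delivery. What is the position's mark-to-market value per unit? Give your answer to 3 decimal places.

$0.030 per pound

Current fair forward for the remaining 18 months: F = S·e^((r + u)·T), (r + u) = 0.0684 + 0.0389 = 0.1073
F = 1.595 · e^(0.1073 × 18/12) = 1.595 × 1.174626 = 1.8735
Value of long forward = (F − K)·e^(−rT) = (1.8735 − 1.840) · e^(−0.0684·18/12)
= 0.0335 × 0.902488 = 0.030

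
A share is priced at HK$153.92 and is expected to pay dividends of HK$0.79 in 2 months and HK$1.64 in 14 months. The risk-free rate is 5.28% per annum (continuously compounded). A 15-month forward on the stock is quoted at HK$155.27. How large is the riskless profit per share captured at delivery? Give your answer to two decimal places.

PV(dividends) I = 0.79·e^(−0.0528·2/12) + 1.64·e^(−0.0528·14/12) = 2.3251
Fair forward F* = (S − I)·e^(rT) = (153.92 − 2.3251)·e^0.066000 = 151.5949 × 1.068227 = 161.9378
Market HK$155.27 < fair 161.9378: forward underpriced → reverse cash-and-carry (short the stock, invest proceeds at r, pay the dividends, go long the forward).
Profit at T = |F_mkt − F*| = |155.27 − 161.9378| = HK$6.67 per share

HK$6.67 per share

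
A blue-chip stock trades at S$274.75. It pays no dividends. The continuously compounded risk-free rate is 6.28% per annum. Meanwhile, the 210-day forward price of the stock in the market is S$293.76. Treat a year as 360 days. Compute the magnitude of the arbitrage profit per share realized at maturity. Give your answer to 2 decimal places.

Fair forward: F* = S·e^(carry·T), with carry = r = 0.0628
F* = 274.75 · e^(0.0628 × 210/360) = 274.75 · e^0.036633 = 274.75 × 1.037312 = S$285.0015
Market S$293.76 > fair S$285.0015: forward overpriced → cash-and-carry (buy spot, short the forward).
At maturity, profit = |F_mkt − F*| = |293.76 − 285.0015| = S$8.76 per share

S$8.76 per share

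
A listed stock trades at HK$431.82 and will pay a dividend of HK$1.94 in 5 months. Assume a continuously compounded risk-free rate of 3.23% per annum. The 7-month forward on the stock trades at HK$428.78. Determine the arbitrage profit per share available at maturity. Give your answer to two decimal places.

HK$9.30 per share

PV(dividends) I = 1.94·e^(−0.0323·5/12) = 1.9141
Fair forward F* = (S − I)·e^(rT) = (431.82 − 1.9141)·e^0.018842 = 429.9059 × 1.019021 = 438.0831
Market HK$428.78 < fair 438.0831: forward underpriced → reverse cash-and-carry (short the stock, invest proceeds at r, pay the dividends, go long the forward).
Profit at T = |F_mkt − F*| = |428.78 − 438.0831| = HK$9.30 per share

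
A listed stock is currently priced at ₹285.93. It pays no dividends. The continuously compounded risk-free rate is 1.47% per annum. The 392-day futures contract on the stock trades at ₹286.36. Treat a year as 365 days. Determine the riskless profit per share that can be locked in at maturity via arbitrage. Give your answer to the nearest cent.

Fair futures: F* = S·e^(carry·T), with carry = r = 0.0147
F* = 285.93 · e^(0.0147 × 392/365) = 285.93 · e^0.015787 = 285.93 × 1.015912 = ₹290.4797
Market ₹286.36 < fair ₹290.4797: forward underpriced → reverse cash-and-carry (short spot, go long the forward).
At maturity, profit = |F_mkt − F*| = |286.36 − 290.4797| = ₹4.12 per share

₹4.12 per share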